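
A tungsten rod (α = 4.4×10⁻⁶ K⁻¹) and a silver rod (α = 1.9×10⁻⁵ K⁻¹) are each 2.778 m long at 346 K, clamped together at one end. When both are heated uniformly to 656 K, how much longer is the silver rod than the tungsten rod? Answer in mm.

12.6 mm

ΔT = 310 K
tungsten: ΔL = 4.4×10⁻⁶ × 2.778 m × 310 = 3.7892×10⁻³ m = 3.7892 mm
silver: ΔL = 1.9×10⁻⁵ × 2.778 m × 310 = 1.6362×10⁻² m = 16.362 mm
difference = 16.362 − 3.7892 = 12.5728 mm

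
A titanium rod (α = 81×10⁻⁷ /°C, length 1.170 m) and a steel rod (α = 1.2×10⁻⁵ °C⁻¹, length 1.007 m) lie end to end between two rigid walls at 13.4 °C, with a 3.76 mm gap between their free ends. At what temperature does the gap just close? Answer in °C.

T = 188 °C

Gap closes when ΔL₁ + ΔL₂ = 3.76 mm = 3.76×10⁻³ m
(α₁L₁ + α₂L₂)ΔT = g
α₁L₁ + α₂L₂ = 81×10⁻⁷×1.170 + 1.2×10⁻⁵×1.007 = 2.1561×10⁻⁵ m/K
ΔT = 3.76×10⁻³ / 2.1561×10⁻⁵ = 174.39 K
T = 13.4 + 174.39 = 187.79 °C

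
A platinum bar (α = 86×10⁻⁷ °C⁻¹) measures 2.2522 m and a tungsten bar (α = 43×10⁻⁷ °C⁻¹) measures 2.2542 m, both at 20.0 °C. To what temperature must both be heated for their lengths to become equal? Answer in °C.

Equal length when α₁L₁ΔT − α₂L₂ΔT = L₂ − L₁ = 2.00×10⁻³ m
α₁L₁ = 1.936892×10⁻⁵, α₂L₂ = 9.69306×10⁻⁶ → Δ(αL) = 9.67586×10⁻⁶ m/K
ΔT = 2.00×10⁻³ / 9.67586×10⁻⁶ = 206.700 K, so T = 20.0 + 206.700 = 226.700 °C

T = 226.7 °C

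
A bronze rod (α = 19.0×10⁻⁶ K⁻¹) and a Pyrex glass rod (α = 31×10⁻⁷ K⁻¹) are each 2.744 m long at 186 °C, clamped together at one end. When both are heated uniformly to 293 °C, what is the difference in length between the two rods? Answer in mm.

ΔT = 107 K
bronze: ΔL = 19.0×10⁻⁶ × 2.744 m × 107 = 5.5786×10⁻³ m = 5.5786 mm
Pyrex glass: ΔL = 31×10⁻⁷ × 2.744 m × 107 = 9.1018×10⁻⁴ m = 0.91018 mm
difference = 5.5786 − 0.91018 = 4.66842 mm

4.67 mm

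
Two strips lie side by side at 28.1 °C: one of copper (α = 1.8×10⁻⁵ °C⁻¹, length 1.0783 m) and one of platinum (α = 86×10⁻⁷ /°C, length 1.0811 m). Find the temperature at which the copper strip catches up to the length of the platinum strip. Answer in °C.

T = 305.0 °C

L₁(1 + α₁ΔT) = L₂(1 + α₂ΔT) ⇒ ΔT = (L₂ − L₁)/(α₁L₁ − α₂L₂)
L₂ − L₁ = 1.0811 − 1.0783 = 2.80×10⁻³ m
α₁L₁ − α₂L₂ = 1.8×10⁻⁵×1.0783 − 86×10⁻⁷×1.0811 = 1.011194×10⁻⁵ m/K
ΔT = 2.80×10⁻³ / 1.011194×10⁻⁵ = 276.900 K
T = 28.1 + 276.900 = 305.000 °C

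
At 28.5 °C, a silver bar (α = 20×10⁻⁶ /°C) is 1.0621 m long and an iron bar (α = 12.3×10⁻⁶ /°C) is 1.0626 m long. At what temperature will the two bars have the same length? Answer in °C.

L₁(1 + α₁ΔT) = L₂(1 + α₂ΔT) ⇒ ΔT = (L₂ − L₁)/(α₁L₁ − α₂L₂)
L₂ − L₁ = 1.0626 − 1.0621 = 5.00×10⁻⁴ m
α₁L₁ − α₂L₂ = 20×10⁻⁶×1.0621 − 12.3×10⁻⁶×1.0626 = 8.17202×10⁻⁶ m/K
ΔT = 5.00×10⁻⁴ / 8.17202×10⁻⁶ = 61.1844 K
T = 28.5 + 61.1844 = 89.6844 °C

T = 89.68 °C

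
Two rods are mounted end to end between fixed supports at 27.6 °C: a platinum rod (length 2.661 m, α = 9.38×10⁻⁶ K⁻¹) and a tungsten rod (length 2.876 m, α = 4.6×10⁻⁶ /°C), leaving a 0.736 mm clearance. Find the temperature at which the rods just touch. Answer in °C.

T = 46.9 °C

Gap closes when ΔL₁ + ΔL₂ = 0.736 mm = 7.36×10⁻⁴ m
(α₁L₁ + α₂L₂)ΔT = g
α₁L₁ + α₂L₂ = 9.38×10⁻⁶×2.661 + 4.6×10⁻⁶×2.876 = 3.818978×10⁻⁵ m/K
ΔT = 7.36×10⁻⁴ / 3.818978×10⁻⁵ = 19.272 K
T = 27.6 + 19.272 = 46.872 °C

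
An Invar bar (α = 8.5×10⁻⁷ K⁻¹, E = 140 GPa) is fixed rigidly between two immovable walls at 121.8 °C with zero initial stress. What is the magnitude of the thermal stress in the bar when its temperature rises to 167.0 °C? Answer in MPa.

Fully constrained: the free strain ε = αΔT is blocked, so σ = Eε = EαΔT.
|ΔT| = 45.2 K
σ = 140×10⁹ × 8.5×10⁻⁷ × 45.2 = 5.38×10⁶ Pa

σ = 5.38 MPa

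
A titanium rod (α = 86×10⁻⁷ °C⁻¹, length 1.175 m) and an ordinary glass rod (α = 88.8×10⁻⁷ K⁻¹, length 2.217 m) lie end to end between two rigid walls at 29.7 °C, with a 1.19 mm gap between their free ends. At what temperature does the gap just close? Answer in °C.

Gap closes when ΔL₁ + ΔL₂ = 1.19 mm = 1.19×10⁻³ m
(α₁L₁ + α₂L₂)ΔT = g
α₁L₁ + α₂L₂ = 86×10⁻⁷×1.175 + 88.8×10⁻⁷×2.217 = 2.979196×10⁻⁵ m/K
ΔT = 1.19×10⁻³ / 2.979196×10⁻⁵ = 39.944 K
T = 29.7 + 39.944 = 69.644 °C

T = 69.6 °C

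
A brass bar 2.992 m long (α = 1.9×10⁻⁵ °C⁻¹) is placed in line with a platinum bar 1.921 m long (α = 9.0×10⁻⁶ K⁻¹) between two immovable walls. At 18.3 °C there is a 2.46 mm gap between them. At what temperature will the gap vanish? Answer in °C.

α₁L₁ = 5.6848×10⁻⁵ m/K, α₂L₂ = 1.7289×10⁻⁵ m/K → total 7.4137×10⁻⁵ m/K
ΔT = g/(α₁L₁+α₂L₂) = 2.46×10⁻³ / 7.4137×10⁻⁵ = 33.182 K
T = 18.3 + 33.182 = 51.482 °C

T = 51.5 °C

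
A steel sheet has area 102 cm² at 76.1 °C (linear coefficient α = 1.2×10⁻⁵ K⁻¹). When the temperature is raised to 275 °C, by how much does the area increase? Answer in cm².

ΔA = 0.487 cm²

Area coefficient ≈ 2α; |ΔT| = 198.9 K
ΔA = 2αA₀ΔT = 2(1.2×10⁻⁵)(102)(198.9) = 0.487 cm²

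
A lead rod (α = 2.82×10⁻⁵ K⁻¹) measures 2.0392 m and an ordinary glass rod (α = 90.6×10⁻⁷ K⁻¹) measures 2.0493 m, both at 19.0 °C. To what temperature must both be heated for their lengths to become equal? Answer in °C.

T = 278.4 °C

L₁(1 + α₁ΔT) = L₂(1 + α₂ΔT) ⇒ ΔT = (L₂ − L₁)/(α₁L₁ − α₂L₂)
L₂ − L₁ = 2.0493 − 2.0392 = 1.01×10⁻² m
α₁L₁ − α₂L₂ = 2.82×10⁻⁵×2.0392 − 90.6×10⁻⁷×2.0493 = 3.8938782×10⁻⁵ m/K
ΔT = 1.01×10⁻² / 3.8938782×10⁻⁵ = 259.382 K
T = 19.0 + 259.382 = 278.382 °C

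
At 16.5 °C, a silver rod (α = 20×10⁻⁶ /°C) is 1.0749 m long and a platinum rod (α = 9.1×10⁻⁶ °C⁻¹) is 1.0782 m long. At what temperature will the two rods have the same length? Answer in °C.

L₁(1 + α₁ΔT) = L₂(1 + α₂ΔT) ⇒ ΔT = (L₂ − L₁)/(α₁L₁ − α₂L₂)
L₂ − L₁ = 1.0782 − 1.0749 = 3.30×10⁻³ m
α₁L₁ − α₂L₂ = 20×10⁻⁶×1.0749 − 9.1×10⁻⁶×1.0782 = 1.168638×10⁻⁵ m/K
ΔT = 3.30×10⁻³ / 1.168638×10⁻⁵ = 282.380 K
T = 16.5 + 282.380 = 298.880 °C

T = 298.9 °C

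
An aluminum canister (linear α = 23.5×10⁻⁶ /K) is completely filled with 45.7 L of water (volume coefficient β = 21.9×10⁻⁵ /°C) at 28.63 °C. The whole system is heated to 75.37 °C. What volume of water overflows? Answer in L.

0.317 L

The canister also expands: β_container ≈ 3α = 7.05×10⁻⁵ /K
Net overflow = V₀(β_liq − 3α_cont)ΔT
β − 3α = 2.19×10⁻⁴ − 7.05×10⁻⁵ = 1.485×10⁻⁴ /K; ΔT = 46.74 K
ΔV = 45.7 × 1.485×10⁻⁴ × 46.74 = 0.317 L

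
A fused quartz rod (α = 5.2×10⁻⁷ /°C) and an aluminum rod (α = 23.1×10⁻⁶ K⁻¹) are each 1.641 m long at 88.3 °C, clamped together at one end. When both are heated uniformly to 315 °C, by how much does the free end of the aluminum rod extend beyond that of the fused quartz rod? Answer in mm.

ΔT = 226.7 K
fused quartz: ΔL = 5.2×10⁻⁷ × 1.641 m × 226.7 = 1.9345×10⁻⁴ m = 0.19345 mm
aluminum: ΔL = 23.1×10⁻⁶ × 1.641 m × 226.7 = 8.5935×10⁻³ m = 8.5935 mm
difference = 8.5935 − 0.19345 = 8.40005 mm

8.40 mm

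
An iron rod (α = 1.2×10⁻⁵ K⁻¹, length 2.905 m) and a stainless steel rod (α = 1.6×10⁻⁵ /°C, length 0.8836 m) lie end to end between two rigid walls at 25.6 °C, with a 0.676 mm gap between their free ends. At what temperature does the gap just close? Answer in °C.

T = 39.4 °C

Gap closes when ΔL₁ + ΔL₂ = 0.676 mm = 6.76×10⁻⁴ m
(α₁L₁ + α₂L₂)ΔT = g
α₁L₁ + α₂L₂ = 1.2×10⁻⁵×2.905 + 1.6×10⁻⁵×0.8836 = 4.89976×10⁻⁵ m/K
ΔT = 6.76×10⁻⁴ / 4.89976×10⁻⁵ = 13.797 K
T = 25.6 + 13.797 = 39.397 °C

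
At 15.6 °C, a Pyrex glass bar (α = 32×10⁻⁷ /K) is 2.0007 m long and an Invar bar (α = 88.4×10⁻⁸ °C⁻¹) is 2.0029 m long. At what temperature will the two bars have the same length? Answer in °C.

L₁(1 + α₁ΔT) = L₂(1 + α₂ΔT) ⇒ ΔT = (L₂ − L₁)/(α₁L₁ − α₂L₂)
L₂ − L₁ = 2.0029 − 2.0007 = 2.20×10⁻³ m
α₁L₁ − α₂L₂ = 32×10⁻⁷×2.0007 − 88.4×10⁻⁸×2.0029 = 4.6316764×10⁻⁶ m/K
ΔT = 2.20×10⁻³ / 4.6316764×10⁻⁶ = 474.990 K
T = 15.6 + 474.990 = 490.590 °C

T = 490.6 °C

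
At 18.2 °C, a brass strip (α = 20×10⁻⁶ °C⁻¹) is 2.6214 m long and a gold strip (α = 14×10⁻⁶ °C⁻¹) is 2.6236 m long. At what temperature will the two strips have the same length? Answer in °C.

L₁(1 + α₁ΔT) = L₂(1 + α₂ΔT) ⇒ ΔT = (L₂ − L₁)/(α₁L₁ − α₂L₂)
L₂ − L₁ = 2.6236 − 2.6214 = 2.20×10⁻³ m
α₁L₁ − α₂L₂ = 20×10⁻⁶×2.6214 − 14×10⁻⁶×2.6236 = 1.56976×10⁻⁵ m/K
ΔT = 2.20×10⁻³ / 1.56976×10⁻⁵ = 140.149 K
T = 18.2 + 140.149 = 158.349 °C

T = 158.3 °C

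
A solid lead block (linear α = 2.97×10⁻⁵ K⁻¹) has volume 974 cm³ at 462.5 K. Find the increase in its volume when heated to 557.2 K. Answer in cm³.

Isotropic solid: β ≈ 3α = 8.9×10⁻⁵ /K; ΔT = 94.7 K
ΔV = 3αV₀ΔT = 3(2.97×10⁻⁵)(974)(94.7) = 8.22 cm³

ΔV = 8.22 cm³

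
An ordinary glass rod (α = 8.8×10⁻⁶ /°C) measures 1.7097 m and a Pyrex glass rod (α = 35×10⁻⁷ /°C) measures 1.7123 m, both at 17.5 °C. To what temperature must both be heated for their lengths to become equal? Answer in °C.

Equal length when α₁L₁ΔT − α₂L₂ΔT = L₂ − L₁ = 2.60×10⁻³ m
α₁L₁ = 1.504536×10⁻⁵, α₂L₂ = 5.99305×10⁻⁶ → Δ(αL) = 9.05231×10⁻⁶ m/K
ΔT = 2.60×10⁻³ / 9.05231×10⁻⁶ = 287.220 K, so T = 17.5 + 287.220 = 304.720 °C

T = 304.7 °C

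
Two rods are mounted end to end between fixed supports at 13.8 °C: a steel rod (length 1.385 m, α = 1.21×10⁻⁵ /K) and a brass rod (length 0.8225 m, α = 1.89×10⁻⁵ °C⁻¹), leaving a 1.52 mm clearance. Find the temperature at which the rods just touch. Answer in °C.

T = 60.9 °C

α₁L₁ = 1.67585×10⁻⁵ m/K, α₂L₂ = 1.554525×10⁻⁵ m/K → total 3.230375×10⁻⁵ m/K
ΔT = g/(α₁L₁+α₂L₂) = 1.52×10⁻³ / 3.230375×10⁻⁵ = 47.053 K
T = 13.8 + 47.053 = 60.853 °C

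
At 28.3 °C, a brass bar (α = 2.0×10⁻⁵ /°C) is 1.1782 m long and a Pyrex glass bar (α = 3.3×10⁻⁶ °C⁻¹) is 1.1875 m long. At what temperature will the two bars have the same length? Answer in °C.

T = 501.7 °C

Equal length when α₁L₁ΔT − α₂L₂ΔT = L₂ − L₁ = 9.30×10⁻³ m
α₁L₁ = 2.3564×10⁻⁵, α₂L₂ = 3.91875×10⁻⁶ → Δ(αL) = 1.964525×10⁻⁵ m/K
ΔT = 9.30×10⁻³ / 1.964525×10⁻⁵ = 473.397 K, so T = 28.3 + 473.397 = 501.697 °C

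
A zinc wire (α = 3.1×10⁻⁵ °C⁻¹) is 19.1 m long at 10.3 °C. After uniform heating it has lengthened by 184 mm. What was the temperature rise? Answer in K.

ΔT = 311 K

ΔL = αL₀ΔT ⇒ ΔT = ΔL / (αL₀)
ΔT = 184×10⁻³ m / (3.1×10⁻⁵ × 19.1 m) = 310.76 K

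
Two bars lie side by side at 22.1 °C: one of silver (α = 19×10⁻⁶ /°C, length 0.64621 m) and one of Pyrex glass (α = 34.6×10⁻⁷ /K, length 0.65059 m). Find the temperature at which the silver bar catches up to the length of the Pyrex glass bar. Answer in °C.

T = 458.9 °C

L₁(1 + α₁ΔT) = L₂(1 + α₂ΔT) ⇒ ΔT = (L₂ − L₁)/(α₁L₁ − α₂L₂)
L₂ − L₁ = 0.65059 − 0.64621 = 4.38×10⁻³ m
α₁L₁ − α₂L₂ = 19×10⁻⁶×0.64621 − 34.6×10⁻⁷×0.65059 = 1.00269486×10⁻⁵ m/K
ΔT = 4.38×10⁻³ / 1.00269486×10⁻⁵ = 436.823 K
T = 22.1 + 436.823 = 458.923 °C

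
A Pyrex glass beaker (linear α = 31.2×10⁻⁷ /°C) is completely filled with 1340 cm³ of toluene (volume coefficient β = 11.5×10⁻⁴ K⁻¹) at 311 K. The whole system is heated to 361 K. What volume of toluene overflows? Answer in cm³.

76.4 cm³

The beaker also expands: β_container ≈ 3α = 9.36×10⁻⁶ /K
Net overflow = V₀(β_liq − 3α_cont)ΔT
β − 3α = 1.15×10⁻³ − 9.36×10⁻⁶ = 1.14064×10⁻³ /K; ΔT = 50 K
ΔV = 1340 × 1.14064×10⁻³ × 50 = 76.4 cm³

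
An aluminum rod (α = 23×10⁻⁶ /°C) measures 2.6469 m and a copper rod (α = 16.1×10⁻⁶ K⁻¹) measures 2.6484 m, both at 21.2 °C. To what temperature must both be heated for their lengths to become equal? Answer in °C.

Equal length when α₁L₁ΔT − α₂L₂ΔT = L₂ − L₁ = 1.50×10⁻³ m
α₁L₁ = 6.08787×10⁻⁵, α₂L₂ = 4.263924×10⁻⁵ → Δ(αL) = 1.823946×10⁻⁵ m/K
ΔT = 1.50×10⁻³ / 1.823946×10⁻⁵ = 82.239 K, so T = 21.2 + 82.239 = 103.439 °C

T = 103.4 °C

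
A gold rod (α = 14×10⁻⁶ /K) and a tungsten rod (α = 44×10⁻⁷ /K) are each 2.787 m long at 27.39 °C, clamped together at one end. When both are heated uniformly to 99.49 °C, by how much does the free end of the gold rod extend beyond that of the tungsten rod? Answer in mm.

1.93 mm

ΔT = 72.10 K
gold: ΔL = 14×10⁻⁶ × 2.787 m × 72.10 = 2.8132×10⁻³ m = 2.8132 mm
tungsten: ΔL = 44×10⁻⁷ × 2.787 m × 72.10 = 8.8415×10⁻⁴ m = 0.88415 mm
difference = 2.8132 − 0.88415 = 1.92905 mm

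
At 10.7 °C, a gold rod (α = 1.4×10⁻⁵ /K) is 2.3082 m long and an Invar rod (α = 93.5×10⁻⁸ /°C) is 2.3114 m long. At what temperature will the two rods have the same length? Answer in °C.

Equal length when α₁L₁ΔT − α₂L₂ΔT = L₂ − L₁ = 3.20×10⁻³ m
α₁L₁ = 3.23148×10⁻⁵, α₂L₂ = 2.161159×10⁻⁶ → Δ(αL) = 3.0153641×10⁻⁵ m/K
ΔT = 3.20×10⁻³ / 3.0153641×10⁻⁵ = 106.123 K, so T = 10.7 + 106.123 = 116.823 °C

T = 116.8 °C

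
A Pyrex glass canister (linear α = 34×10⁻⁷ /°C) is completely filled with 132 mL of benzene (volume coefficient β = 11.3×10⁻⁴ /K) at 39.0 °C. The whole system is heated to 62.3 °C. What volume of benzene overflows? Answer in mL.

3.44 mL

The canister also expands: β_container ≈ 3α = 1.02×10⁻⁵ /K
Net overflow = V₀(β_liq − 3α_cont)ΔT
β − 3α = 1.13×10⁻³ − 1.02×10⁻⁵ = 1.1198×10⁻³ /K; ΔT = 23.3 K
ΔV = 132 × 1.1198×10⁻³ × 23.3 = 3.44 mL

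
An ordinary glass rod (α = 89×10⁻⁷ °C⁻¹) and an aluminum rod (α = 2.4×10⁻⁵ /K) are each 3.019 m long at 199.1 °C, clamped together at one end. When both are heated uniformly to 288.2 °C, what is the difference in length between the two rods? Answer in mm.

4.06 mm

ΔT = 89.1 K
ordinary glass: ΔL = 89×10⁻⁷ × 3.019 m × 89.1 = 2.3940×10⁻³ m = 2.3940 mm
aluminum: ΔL = 2.4×10⁻⁵ × 3.019 m × 89.1 = 6.4558×10⁻³ m = 6.4558 mm
difference = 6.4558 − 2.3940 = 4.0618 mm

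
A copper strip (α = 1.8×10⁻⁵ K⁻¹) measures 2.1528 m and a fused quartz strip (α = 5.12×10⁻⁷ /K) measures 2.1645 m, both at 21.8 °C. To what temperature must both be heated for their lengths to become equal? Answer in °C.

T = 332.6 °C

Equal length when α₁L₁ΔT − α₂L₂ΔT = L₂ − L₁ = 1.17×10⁻² m
α₁L₁ = 3.87504×10⁻⁵, α₂L₂ = 1.108224×10⁻⁶ → Δ(αL) = 3.7642176×10⁻⁵ m/K
ΔT = 1.17×10⁻² / 3.7642176×10⁻⁵ = 310.822 K, so T = 21.8 + 310.822 = 332.622 °C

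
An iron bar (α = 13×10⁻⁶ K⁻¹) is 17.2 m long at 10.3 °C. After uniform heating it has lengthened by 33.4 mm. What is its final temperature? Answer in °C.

T = 160 °C

ΔL = αL₀ΔT ⇒ ΔT = ΔL / (αL₀)
ΔT = 33.4×10⁻³ m / (13×10⁻⁶ × 17.2 m) = 149.37 K
T = 10.3 + 149.37 = 159.67 °C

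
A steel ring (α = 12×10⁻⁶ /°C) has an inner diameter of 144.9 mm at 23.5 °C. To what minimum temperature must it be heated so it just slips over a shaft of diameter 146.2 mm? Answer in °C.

Required Δd = 146.2 − 144.9 = 1.3 mm
Δd = αd₀ΔT ⇒ ΔT = Δd/(αd₀) = 1.3 / (12×10⁻⁶ × 144.9) = 747.64 K
T_min = 23.5 + 747.64 = 771.14 °C

T = 771 °C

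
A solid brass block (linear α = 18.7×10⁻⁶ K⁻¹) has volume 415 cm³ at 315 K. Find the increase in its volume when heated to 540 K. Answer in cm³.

ΔV = 5.24 cm³

Isotropic solid: β ≈ 3α = 5.6×10⁻⁵ /K; ΔT = 225 K
ΔV = 3αV₀ΔT = 3(18.7×10⁻⁶)(415)(225) = 5.24 cm³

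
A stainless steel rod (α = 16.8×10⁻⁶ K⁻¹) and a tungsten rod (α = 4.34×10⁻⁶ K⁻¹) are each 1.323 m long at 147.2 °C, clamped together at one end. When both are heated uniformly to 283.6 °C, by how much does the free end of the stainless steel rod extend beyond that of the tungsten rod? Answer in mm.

ΔT = 136.4 K
stainless steel: ΔL = 16.8×10⁻⁶ × 1.323 m × 136.4 = 3.0317×10⁻³ m = 3.0317 mm
tungsten: ΔL = 4.34×10⁻⁶ × 1.323 m × 136.4 = 7.8318×10⁻⁴ m = 0.78318 mm
difference = 3.0317 − 0.78318 = 2.24852 mm

2.25 mm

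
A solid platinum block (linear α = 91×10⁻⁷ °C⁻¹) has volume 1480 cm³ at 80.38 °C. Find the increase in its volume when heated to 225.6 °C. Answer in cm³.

ΔV = 5.87 cm³

Isotropic solid: β ≈ 3α = 2.7×10⁻⁵ /K; ΔT = 145.22 K
ΔV = 3αV₀ΔT = 3(91×10⁻⁷)(1480)(145.22) = 5.87 cm³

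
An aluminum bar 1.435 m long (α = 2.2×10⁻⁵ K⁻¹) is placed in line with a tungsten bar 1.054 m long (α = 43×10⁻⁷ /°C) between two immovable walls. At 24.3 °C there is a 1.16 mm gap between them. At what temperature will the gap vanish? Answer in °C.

Gap closes when ΔL₁ + ΔL₂ = 1.16 mm = 1.16×10⁻³ m
(α₁L₁ + α₂L₂)ΔT = g
α₁L₁ + α₂L₂ = 2.2×10⁻⁵×1.435 + 43×10⁻⁷×1.054 = 3.61022×10⁻⁵ m/K
ΔT = 1.16×10⁻³ / 3.61022×10⁻⁵ = 32.131 K
T = 24.3 + 32.131 = 56.431 °C

T = 56.4 °C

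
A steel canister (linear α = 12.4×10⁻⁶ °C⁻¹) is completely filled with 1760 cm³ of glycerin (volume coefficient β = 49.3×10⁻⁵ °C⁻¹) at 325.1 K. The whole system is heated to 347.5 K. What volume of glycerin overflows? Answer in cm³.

The canister also expands: β_container ≈ 3α = 3.72×10⁻⁵ /K
Net overflow = V₀(β_liq − 3α_cont)ΔT
β − 3α = 4.93×10⁻⁴ − 3.72×10⁻⁵ = 4.558×10⁻⁴ /K; ΔT = 22.4 K
ΔV = 1760 × 4.558×10⁻⁴ × 22.4 = 18.0 cm³

18.0 cm³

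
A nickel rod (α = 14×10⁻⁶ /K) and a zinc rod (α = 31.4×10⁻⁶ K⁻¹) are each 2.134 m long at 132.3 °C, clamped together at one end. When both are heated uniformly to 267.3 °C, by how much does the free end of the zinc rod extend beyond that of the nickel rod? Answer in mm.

ΔT = 135.0 K
nickel: ΔL = 14×10⁻⁶ × 2.134 m × 135.0 = 4.0333×10⁻³ m = 4.0333 mm
zinc: ΔL = 31.4×10⁻⁶ × 2.134 m × 135.0 = 9.0460×10⁻³ m = 9.0460 mm
difference = 9.0460 − 4.0333 = 5.0127 mm

5.01 mm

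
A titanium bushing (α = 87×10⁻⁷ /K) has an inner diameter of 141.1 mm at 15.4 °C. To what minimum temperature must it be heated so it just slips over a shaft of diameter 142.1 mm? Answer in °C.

T = 830 °C

Required Δd = 142.1 − 141.1 = 1.0 mm
Δd = αd₀ΔT ⇒ ΔT = Δd/(αd₀) = 1.0 / (87×10⁻⁷ × 141.1) = 814.62 K
T_min = 15.4 + 814.62 = 830.02 °C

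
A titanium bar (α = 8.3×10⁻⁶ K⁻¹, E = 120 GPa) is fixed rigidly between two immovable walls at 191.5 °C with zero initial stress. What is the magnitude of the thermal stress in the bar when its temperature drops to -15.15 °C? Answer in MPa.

σ = 206 MPa

Fully constrained: the free strain ε = αΔT is blocked, so σ = Eε = EαΔT.
|ΔT| = 206.65 K
σ = 120×10⁹ × 8.3×10⁻⁶ × 206.65 = 2.06×10⁸ Pa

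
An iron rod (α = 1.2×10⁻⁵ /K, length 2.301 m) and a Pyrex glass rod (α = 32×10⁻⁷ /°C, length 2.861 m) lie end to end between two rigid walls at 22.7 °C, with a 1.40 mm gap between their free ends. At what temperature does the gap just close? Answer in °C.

T = 60.8 °C

α₁L₁ = 2.7612×10⁻⁵ m/K, α₂L₂ = 9.1552×10⁻⁶ m/K → total 3.67672×10⁻⁵ m/K
ΔT = g/(α₁L₁+α₂L₂) = 1.40×10⁻³ / 3.67672×10⁻⁵ = 38.077 K
T = 22.7 + 38.077 = 60.777 °C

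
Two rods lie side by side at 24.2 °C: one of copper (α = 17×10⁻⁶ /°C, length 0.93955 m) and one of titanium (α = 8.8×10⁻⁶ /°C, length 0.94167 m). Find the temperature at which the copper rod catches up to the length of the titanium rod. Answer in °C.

Equal length when α₁L₁ΔT − α₂L₂ΔT = L₂ − L₁ = 2.12×10⁻³ m
α₁L₁ = 1.597235×10⁻⁵, α₂L₂ = 8.286696×10⁻⁶ → Δ(αL) = 7.685654×10⁻⁶ m/K
ΔT = 2.12×10⁻³ / 7.685654×10⁻⁶ = 275.839 K, so T = 24.2 + 275.839 = 300.039 °C

T = 300.0 °C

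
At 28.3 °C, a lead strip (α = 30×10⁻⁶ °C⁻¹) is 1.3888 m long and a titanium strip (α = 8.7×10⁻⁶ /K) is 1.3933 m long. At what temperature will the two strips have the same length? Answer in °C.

L₁(1 + α₁ΔT) = L₂(1 + α₂ΔT) ⇒ ΔT = (L₂ − L₁)/(α₁L₁ − α₂L₂)
L₂ − L₁ = 1.3933 − 1.3888 = 4.50×10⁻³ m
α₁L₁ − α₂L₂ = 30×10⁻⁶×1.3888 − 8.7×10⁻⁶×1.3933 = 2.954229×10⁻⁵ m/K
ΔT = 4.50×10⁻³ / 2.954229×10⁻⁵ = 152.324 K
T = 28.3 + 152.324 = 180.624 °C

T = 180.6 °C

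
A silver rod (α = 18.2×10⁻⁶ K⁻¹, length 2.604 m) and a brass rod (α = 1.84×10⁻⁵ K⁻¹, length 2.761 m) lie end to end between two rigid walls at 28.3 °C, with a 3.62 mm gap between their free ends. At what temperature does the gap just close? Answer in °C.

α₁L₁ = 4.73928×10⁻⁵ m/K, α₂L₂ = 5.08024×10⁻⁵ m/K → total 9.81952×10⁻⁵ m/K
ΔT = g/(α₁L₁+α₂L₂) = 3.62×10⁻³ / 9.81952×10⁻⁵ = 36.865 K
T = 28.3 + 36.865 = 65.165 °C

T = 65.2 °C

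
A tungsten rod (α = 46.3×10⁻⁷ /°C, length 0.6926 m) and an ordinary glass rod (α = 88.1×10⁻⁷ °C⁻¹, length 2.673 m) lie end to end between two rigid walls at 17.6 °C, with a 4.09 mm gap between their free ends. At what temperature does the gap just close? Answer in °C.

T = 170 °C

α₁L₁ = 3.206738×10⁻⁶ m/K, α₂L₂ = 2.354913×10⁻⁵ m/K → total 2.6755868×10⁻⁵ m/K
ΔT = g/(α₁L₁+α₂L₂) = 4.09×10⁻³ / 2.6755868×10⁻⁵ = 152.86 K
T = 17.6 + 152.86 = 170.46 °C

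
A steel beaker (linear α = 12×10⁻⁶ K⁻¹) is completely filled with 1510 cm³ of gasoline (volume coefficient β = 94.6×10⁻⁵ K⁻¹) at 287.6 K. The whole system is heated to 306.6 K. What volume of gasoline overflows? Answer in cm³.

The beaker also expands: β_container ≈ 3α = 3.6×10⁻⁵ /K
Net overflow = V₀(β_liq − 3α_cont)ΔT
β − 3α = 9.46×10⁻⁴ − 3.6×10⁻⁵ = 9.10×10⁻⁴ /K; ΔT = 19.0 K
ΔV = 1510 × 9.10×10⁻⁴ × 19.0 = 26.1 cm³

26.1 cm³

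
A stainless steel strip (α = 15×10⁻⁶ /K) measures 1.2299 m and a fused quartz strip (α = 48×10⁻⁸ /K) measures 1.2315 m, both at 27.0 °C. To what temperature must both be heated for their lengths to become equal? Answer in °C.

L₁(1 + α₁ΔT) = L₂(1 + α₂ΔT) ⇒ ΔT = (L₂ − L₁)/(α₁L₁ − α₂L₂)
L₂ − L₁ = 1.2315 − 1.2299 = 1.60×10⁻³ m
α₁L₁ − α₂L₂ = 15×10⁻⁶×1.2299 − 48×10⁻⁸×1.2315 = 1.785738×10⁻⁵ m/K
ΔT = 1.60×10⁻³ / 1.785738×10⁻⁵ = 89.599 K
T = 27.0 + 89.599 = 116.599 °C

T = 116.6 °C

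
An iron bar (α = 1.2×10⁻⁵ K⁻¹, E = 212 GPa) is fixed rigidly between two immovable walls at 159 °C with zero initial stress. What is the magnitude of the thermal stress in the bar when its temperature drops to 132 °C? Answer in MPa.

σ = 68.7 MPa

Fully constrained: the free strain ε = αΔT is blocked, so σ = Eε = EαΔT.
|ΔT| = 27 K
σ = 212×10⁹ × 1.2×10⁻⁵ × 27 = 6.87×10⁷ Pa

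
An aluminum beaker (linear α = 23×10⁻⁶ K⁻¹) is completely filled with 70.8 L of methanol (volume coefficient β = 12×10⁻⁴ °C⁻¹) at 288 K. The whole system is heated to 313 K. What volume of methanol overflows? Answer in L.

2.00 L

The beaker also expands: β_container ≈ 3α = 6.9×10⁻⁵ /K
Net overflow = V₀(β_liq − 3α_cont)ΔT
β − 3α = 1.20×10⁻³ − 6.9×10⁻⁵ = 1.131×10⁻³ /K; ΔT = 25 K
ΔV = 70.8 × 1.131×10⁻³ × 25 = 2.00 L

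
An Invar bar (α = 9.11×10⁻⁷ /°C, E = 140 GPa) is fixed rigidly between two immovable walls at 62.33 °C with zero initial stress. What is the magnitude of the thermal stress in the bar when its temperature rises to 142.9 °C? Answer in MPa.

σ = 10.3 MPa

Fully constrained: the free strain ε = αΔT is blocked, so σ = Eε = EαΔT.
|ΔT| = 80.57 K
σ = 140×10⁹ × 9.11×10⁻⁷ × 80.57 = 1.03×10⁷ Pa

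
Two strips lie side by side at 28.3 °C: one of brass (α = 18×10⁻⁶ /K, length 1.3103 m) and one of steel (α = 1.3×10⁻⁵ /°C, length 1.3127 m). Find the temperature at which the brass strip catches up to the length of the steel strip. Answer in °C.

T = 396.4 °C

L₁(1 + α₁ΔT) = L₂(1 + α₂ΔT) ⇒ ΔT = (L₂ − L₁)/(α₁L₁ − α₂L₂)
L₂ − L₁ = 1.3127 − 1.3103 = 2.40×10⁻³ m
α₁L₁ − α₂L₂ = 18×10⁻⁶×1.3103 − 1.3×10⁻⁵×1.3127 = 6.5203×10⁻⁶ m/K
ΔT = 2.40×10⁻³ / 6.5203×10⁻⁶ = 368.081 K
T = 28.3 + 368.081 = 396.381 °C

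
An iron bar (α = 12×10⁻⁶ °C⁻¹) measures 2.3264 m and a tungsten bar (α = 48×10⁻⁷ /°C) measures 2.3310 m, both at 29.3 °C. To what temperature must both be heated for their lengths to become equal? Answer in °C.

Equal length when α₁L₁ΔT − α₂L₂ΔT = L₂ − L₁ = 4.60×10⁻³ m
α₁L₁ = 2.79168×10⁻⁵, α₂L₂ = 1.11888×10⁻⁵ → Δ(αL) = 1.6728×10⁻⁵ m/K
ΔT = 4.60×10⁻³ / 1.6728×10⁻⁵ = 274.988 K, so T = 29.3 + 274.988 = 304.288 °C

T = 304.3 °C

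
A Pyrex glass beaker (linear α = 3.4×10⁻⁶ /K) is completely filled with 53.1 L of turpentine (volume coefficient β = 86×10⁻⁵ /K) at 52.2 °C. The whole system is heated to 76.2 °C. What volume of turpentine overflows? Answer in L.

The beaker also expands: β_container ≈ 3α = 1.02×10⁻⁵ /K
Net overflow = V₀(β_liq − 3α_cont)ΔT
β − 3α = 8.60×10⁻⁴ − 1.02×10⁻⁵ = 8.498×10⁻⁴ /K; ΔT = 24.0 K
ΔV = 53.1 × 8.498×10⁻⁴ × 24.0 = 1.08 L

1.08 L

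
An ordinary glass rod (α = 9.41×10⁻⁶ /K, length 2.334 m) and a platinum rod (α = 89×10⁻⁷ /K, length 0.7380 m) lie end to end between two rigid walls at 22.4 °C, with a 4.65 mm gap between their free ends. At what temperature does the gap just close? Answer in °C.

Gap closes when ΔL₁ + ΔL₂ = 4.65 mm = 4.65×10⁻³ m
(α₁L₁ + α₂L₂)ΔT = g
α₁L₁ + α₂L₂ = 9.41×10⁻⁶×2.334 + 89×10⁻⁷×0.7380 = 2.853114×10⁻⁵ m/K
ΔT = 4.65×10⁻³ / 2.853114×10⁻⁵ = 162.98 K
T = 22.4 + 162.98 = 185.38 °C

T = 185 °C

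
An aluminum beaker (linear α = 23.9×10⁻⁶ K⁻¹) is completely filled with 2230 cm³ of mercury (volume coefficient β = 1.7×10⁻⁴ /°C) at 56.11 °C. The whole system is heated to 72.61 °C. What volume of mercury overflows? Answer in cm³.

3.62 cm³

The beaker also expands: β_container ≈ 3α = 7.17×10⁻⁵ /K
Net overflow = V₀(β_liq − 3α_cont)ΔT
β − 3α = 1.70×10⁻⁴ − 7.17×10⁻⁵ = 9.83×10⁻⁵ /K; ΔT = 16.50 K
ΔV = 2230 × 9.83×10⁻⁵ × 16.50 = 3.62 cm³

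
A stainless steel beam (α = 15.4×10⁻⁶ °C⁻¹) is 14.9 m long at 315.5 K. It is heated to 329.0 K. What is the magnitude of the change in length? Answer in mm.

ΔL = 3.10 mm

|ΔT| = |329.0 − 315.5| = 13.5 K
ΔL = αL₀ΔT = (15.4×10⁻⁶)(14.9)(13.5) = 3.10×10⁻³ m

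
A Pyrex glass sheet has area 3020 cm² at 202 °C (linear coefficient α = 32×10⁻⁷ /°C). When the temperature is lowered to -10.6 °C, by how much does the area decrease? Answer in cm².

Area coefficient ≈ 2α; |ΔT| = 212.6 K
ΔA = 2αA₀ΔT = 2(32×10⁻⁷)(3020)(212.6) = 4.11 cm²

ΔA = 4.11 cm²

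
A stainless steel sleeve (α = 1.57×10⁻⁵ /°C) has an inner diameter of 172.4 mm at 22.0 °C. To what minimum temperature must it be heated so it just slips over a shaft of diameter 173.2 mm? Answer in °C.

Required Δd = 173.2 − 172.4 = 0.8 mm
Δd = αd₀ΔT ⇒ ΔT = Δd/(αd₀) = 0.8 / (1.57×10⁻⁵ × 172.4) = 295.57 K
T_min = 22.0 + 295.57 = 317.57 °C

T = 318 °C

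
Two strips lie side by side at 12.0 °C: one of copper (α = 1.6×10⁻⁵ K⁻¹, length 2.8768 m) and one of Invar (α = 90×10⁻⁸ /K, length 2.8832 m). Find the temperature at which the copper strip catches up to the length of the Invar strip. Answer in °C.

Equal length when α₁L₁ΔT − α₂L₂ΔT = L₂ − L₁ = 6.40×10⁻³ m
α₁L₁ = 4.60288×10⁻⁵, α₂L₂ = 2.59488×10⁻⁶ → Δ(αL) = 4.343392×10⁻⁵ m/K
ΔT = 6.40×10⁻³ / 4.343392×10⁻⁵ = 147.350 K, so T = 12.0 + 147.350 = 159.350 °C

T = 159.4 °C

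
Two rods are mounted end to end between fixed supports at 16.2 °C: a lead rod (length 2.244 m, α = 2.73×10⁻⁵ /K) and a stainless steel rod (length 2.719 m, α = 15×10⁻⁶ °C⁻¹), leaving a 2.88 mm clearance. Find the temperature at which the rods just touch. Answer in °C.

α₁L₁ = 6.12612×10⁻⁵ m/K, α₂L₂ = 4.0785×10⁻⁵ m/K → total 1.020462×10⁻⁴ m/K
ΔT = g/(α₁L₁+α₂L₂) = 2.88×10⁻³ / 1.020462×10⁻⁴ = 28.223 K
T = 16.2 + 28.223 = 44.423 °C

T = 44.4 °C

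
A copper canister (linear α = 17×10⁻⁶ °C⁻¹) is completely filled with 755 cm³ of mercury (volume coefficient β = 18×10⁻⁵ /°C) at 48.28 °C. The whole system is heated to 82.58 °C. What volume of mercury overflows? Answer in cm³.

The canister also expands: β_container ≈ 3α = 5.1×10⁻⁵ /K
Net overflow = V₀(β_liq − 3α_cont)ΔT
β − 3α = 1.80×10⁻⁴ − 5.1×10⁻⁵ = 1.29×10⁻⁴ /K; ΔT = 34.30 K
ΔV = 755 × 1.29×10⁻⁴ × 34.30 = 3.34 cm³

3.34 cm³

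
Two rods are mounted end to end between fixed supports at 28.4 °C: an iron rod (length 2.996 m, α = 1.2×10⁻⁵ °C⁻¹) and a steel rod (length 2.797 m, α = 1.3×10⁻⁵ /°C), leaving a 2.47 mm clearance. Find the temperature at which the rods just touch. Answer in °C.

α₁L₁ = 3.5952×10⁻⁵ m/K, α₂L₂ = 3.6361×10⁻⁵ m/K → total 7.2313×10⁻⁵ m/K
ΔT = g/(α₁L₁+α₂L₂) = 2.47×10⁻³ / 7.2313×10⁻⁵ = 34.157 K
T = 28.4 + 34.157 = 62.557 °C

T = 62.6 °C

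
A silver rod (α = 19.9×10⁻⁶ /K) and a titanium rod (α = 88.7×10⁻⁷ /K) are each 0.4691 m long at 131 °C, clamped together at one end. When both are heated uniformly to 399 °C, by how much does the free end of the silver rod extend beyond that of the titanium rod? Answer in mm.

1.39 mm

ΔT = 268 K
silver: ΔL = 19.9×10⁻⁶ × 0.4691 m × 268 = 2.5018×10⁻³ m = 2.5018 mm
titanium: ΔL = 88.7×10⁻⁷ × 0.4691 m × 268 = 1.1151×10⁻³ m = 1.1151 mm
difference = 2.5018 − 1.1151 = 1.3867 mm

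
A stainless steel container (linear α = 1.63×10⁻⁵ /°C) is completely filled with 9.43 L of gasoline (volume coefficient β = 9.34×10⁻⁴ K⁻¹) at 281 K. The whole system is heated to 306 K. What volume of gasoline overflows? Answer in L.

The container also expands: β_container ≈ 3α = 4.89×10⁻⁵ /K
Net overflow = V₀(β_liq − 3α_cont)ΔT
β − 3α = 9.34×10⁻⁴ − 4.89×10⁻⁵ = 8.851×10⁻⁴ /K; ΔT = 25 K
ΔV = 9.43 × 8.851×10⁻⁴ × 25 = 0.209 L

0.209 L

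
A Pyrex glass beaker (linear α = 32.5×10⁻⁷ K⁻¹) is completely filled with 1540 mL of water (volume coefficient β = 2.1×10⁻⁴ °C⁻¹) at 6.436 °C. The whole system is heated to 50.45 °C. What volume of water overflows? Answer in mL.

13.6 mL

The beaker also expands: β_container ≈ 3α = 9.75×10⁻⁶ /K
Net overflow = V₀(β_liq − 3α_cont)ΔT
β − 3α = 2.10×10⁻⁴ − 9.75×10⁻⁶ = 2.0025×10⁻⁴ /K; ΔT = 44.014 K
ΔV = 1540 × 2.0025×10⁻⁴ × 44.014 = 13.6 mL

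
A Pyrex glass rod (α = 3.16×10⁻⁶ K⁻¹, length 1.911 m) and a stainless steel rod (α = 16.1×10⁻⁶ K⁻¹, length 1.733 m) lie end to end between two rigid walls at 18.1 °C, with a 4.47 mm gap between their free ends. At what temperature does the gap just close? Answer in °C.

T = 150 °C

Gap closes when ΔL₁ + ΔL₂ = 4.47 mm = 4.47×10⁻³ m
(α₁L₁ + α₂L₂)ΔT = g
α₁L₁ + α₂L₂ = 3.16×10⁻⁶×1.911 + 16.1×10⁻⁶×1.733 = 3.394006×10⁻⁵ m/K
ΔT = 4.47×10⁻³ / 3.394006×10⁻⁵ = 131.70 K
T = 18.1 + 131.70 = 149.80 °C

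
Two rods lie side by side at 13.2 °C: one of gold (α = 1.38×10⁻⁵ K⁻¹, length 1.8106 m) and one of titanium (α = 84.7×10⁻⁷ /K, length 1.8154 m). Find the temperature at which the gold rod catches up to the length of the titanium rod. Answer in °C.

L₁(1 + α₁ΔT) = L₂(1 + α₂ΔT) ⇒ ΔT = (L₂ − L₁)/(α₁L₁ − α₂L₂)
L₂ − L₁ = 1.8154 − 1.8106 = 4.80×10⁻³ m
α₁L₁ − α₂L₂ = 1.38×10⁻⁵×1.8106 − 84.7×10⁻⁷×1.8154 = 9.609842×10⁻⁶ m/K
ΔT = 4.80×10⁻³ / 9.609842×10⁻⁶ = 499.488 K
T = 13.2 + 499.488 = 512.688 °C

T = 512.7 °C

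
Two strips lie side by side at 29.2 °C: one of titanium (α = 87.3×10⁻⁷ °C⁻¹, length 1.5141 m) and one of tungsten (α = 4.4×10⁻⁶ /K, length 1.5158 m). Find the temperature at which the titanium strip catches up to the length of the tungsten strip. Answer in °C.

T = 288.8 °C

L₁(1 + α₁ΔT) = L₂(1 + α₂ΔT) ⇒ ΔT = (L₂ − L₁)/(α₁L₁ − α₂L₂)
L₂ − L₁ = 1.5158 − 1.5141 = 1.70×10⁻³ m
α₁L₁ − α₂L₂ = 87.3×10⁻⁷×1.5141 − 4.4×10⁻⁶×1.5158 = 6.548573×10⁻⁶ m/K
ΔT = 1.70×10⁻³ / 6.548573×10⁻⁶ = 259.599 K
T = 29.2 + 259.599 = 288.799 °C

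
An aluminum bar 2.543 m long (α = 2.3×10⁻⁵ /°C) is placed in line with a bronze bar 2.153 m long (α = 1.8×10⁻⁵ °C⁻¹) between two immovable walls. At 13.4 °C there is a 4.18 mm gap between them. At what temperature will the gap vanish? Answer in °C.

T = 56.4 °C

Gap closes when ΔL₁ + ΔL₂ = 4.18 mm = 4.18×10⁻³ m
(α₁L₁ + α₂L₂)ΔT = g
α₁L₁ + α₂L₂ = 2.3×10⁻⁵×2.543 + 1.8×10⁻⁵×2.153 = 9.7243×10⁻⁵ m/K
ΔT = 4.18×10⁻³ / 9.7243×10⁻⁵ = 42.985 K
T = 13.4 + 42.985 = 56.385 °C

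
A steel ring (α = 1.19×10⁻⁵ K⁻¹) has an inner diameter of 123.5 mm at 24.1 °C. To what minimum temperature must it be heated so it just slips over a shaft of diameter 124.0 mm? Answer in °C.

Required Δd = 124.0 − 123.5 = 0.5 mm
Δd = αd₀ΔT ⇒ ΔT = Δd/(αd₀) = 0.5 / (1.19×10⁻⁵ × 123.5) = 340.22 K
T_min = 24.1 + 340.22 = 364.32 °C

T = 364 °C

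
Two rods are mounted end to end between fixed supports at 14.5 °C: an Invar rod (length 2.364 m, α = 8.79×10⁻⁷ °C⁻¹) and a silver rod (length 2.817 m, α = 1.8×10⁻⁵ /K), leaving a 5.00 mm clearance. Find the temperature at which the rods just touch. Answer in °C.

α₁L₁ = 2.077956×10⁻⁶ m/K, α₂L₂ = 5.0706×10⁻⁵ m/K → total 5.2783956×10⁻⁵ m/K
ΔT = g/(α₁L₁+α₂L₂) = 5.00×10⁻³ / 5.2783956×10⁻⁵ = 94.73 K
T = 14.5 + 94.73 = 109.23 °C

T = 109 °C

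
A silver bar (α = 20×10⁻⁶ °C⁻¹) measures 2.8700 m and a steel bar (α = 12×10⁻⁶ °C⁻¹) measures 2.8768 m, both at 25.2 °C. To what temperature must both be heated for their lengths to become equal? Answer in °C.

T = 322.4 °C

L₁(1 + α₁ΔT) = L₂(1 + α₂ΔT) ⇒ ΔT = (L₂ − L₁)/(α₁L₁ − α₂L₂)
L₂ − L₁ = 2.8768 − 2.8700 = 6.80×10⁻³ m
α₁L₁ − α₂L₂ = 20×10⁻⁶×2.8700 − 12×10⁻⁶×2.8768 = 2.28784×10⁻⁵ m/K
ΔT = 6.80×10⁻³ / 2.28784×10⁻⁵ = 297.224 K
T = 25.2 + 297.224 = 322.424 °C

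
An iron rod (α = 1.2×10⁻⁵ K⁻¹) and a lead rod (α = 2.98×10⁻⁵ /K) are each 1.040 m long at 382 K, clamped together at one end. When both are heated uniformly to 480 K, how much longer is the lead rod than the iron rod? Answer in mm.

ΔT = 98 K
iron: ΔL = 1.2×10⁻⁵ × 1.040 m × 98 = 1.2230×10⁻³ m = 1.2230 mm
lead: ΔL = 2.98×10⁻⁵ × 1.040 m × 98 = 3.0372×10⁻³ m = 3.0372 mm
difference = 3.0372 − 1.2230 = 1.8142 mm

1.81 mm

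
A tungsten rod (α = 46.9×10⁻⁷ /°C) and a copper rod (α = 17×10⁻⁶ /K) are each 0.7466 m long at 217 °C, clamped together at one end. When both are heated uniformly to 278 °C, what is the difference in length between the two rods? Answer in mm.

0.561 mm

ΔT = 61 K
tungsten: ΔL = 46.9×10⁻⁷ × 0.7466 m × 61 = 2.1359×10⁻⁴ m = 0.21359 mm
copper: ΔL = 17×10⁻⁶ × 0.7466 m × 61 = 7.7422×10⁻⁴ m = 0.77422 mm
difference = 0.77422 − 0.21359 = 0.56063 mm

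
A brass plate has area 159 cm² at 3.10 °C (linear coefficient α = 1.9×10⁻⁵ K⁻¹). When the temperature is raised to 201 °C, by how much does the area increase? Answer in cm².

ΔA = 1.20 cm²

Area coefficient ≈ 2α; |ΔT| = 197.90 K
ΔA = 2αA₀ΔT = 2(1.9×10⁻⁵)(159)(197.90) = 1.20 cm²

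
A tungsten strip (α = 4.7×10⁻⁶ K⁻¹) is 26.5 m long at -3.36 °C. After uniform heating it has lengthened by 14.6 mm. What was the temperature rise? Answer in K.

ΔL = αL₀ΔT ⇒ ΔT = ΔL / (αL₀)
ΔT = 14.6×10⁻³ m / (4.7×10⁻⁶ × 26.5 m) = 117.22 K

ΔT = 117 K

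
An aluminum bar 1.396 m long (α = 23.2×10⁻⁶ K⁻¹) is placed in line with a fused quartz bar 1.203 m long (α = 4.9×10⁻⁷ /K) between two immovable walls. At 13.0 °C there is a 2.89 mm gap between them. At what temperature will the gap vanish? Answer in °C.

T = 101 °C

Gap closes when ΔL₁ + ΔL₂ = 2.89 mm = 2.89×10⁻³ m
(α₁L₁ + α₂L₂)ΔT = g
α₁L₁ + α₂L₂ = 23.2×10⁻⁶×1.396 + 4.9×10⁻⁷×1.203 = 3.297667×10⁻⁵ m/K
ΔT = 2.89×10⁻³ / 3.297667×10⁻⁵ = 87.64 K
T = 13.0 + 87.64 = 100.64 °C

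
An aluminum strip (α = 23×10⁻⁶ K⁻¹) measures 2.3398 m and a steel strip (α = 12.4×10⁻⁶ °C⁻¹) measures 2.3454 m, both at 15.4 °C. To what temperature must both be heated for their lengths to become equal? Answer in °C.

T = 241.8 °C

Equal length when α₁L₁ΔT − α₂L₂ΔT = L₂ − L₁ = 5.60×10⁻³ m
α₁L₁ = 5.38154×10⁻⁵, α₂L₂ = 2.908296×10⁻⁵ → Δ(αL) = 2.473244×10⁻⁵ m/K
ΔT = 5.60×10⁻³ / 2.473244×10⁻⁵ = 226.423 K, so T = 15.4 + 226.423 = 241.823 °C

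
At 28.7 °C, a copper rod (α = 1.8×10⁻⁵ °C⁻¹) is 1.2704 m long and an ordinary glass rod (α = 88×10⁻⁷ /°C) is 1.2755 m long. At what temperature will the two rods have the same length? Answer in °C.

Equal length when α₁L₁ΔT − α₂L₂ΔT = L₂ − L₁ = 5.10×10⁻³ m
α₁L₁ = 2.28672×10⁻⁵, α₂L₂ = 1.12244×10⁻⁵ → Δ(αL) = 1.16428×10⁻⁵ m/K
ΔT = 5.10×10⁻³ / 1.16428×10⁻⁵ = 438.039 K, so T = 28.7 + 438.039 = 466.739 °C

T = 466.7 °C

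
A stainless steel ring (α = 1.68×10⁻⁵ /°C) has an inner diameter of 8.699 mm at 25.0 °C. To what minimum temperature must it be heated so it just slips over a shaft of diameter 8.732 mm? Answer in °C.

T = 251 °C

Required Δd = 8.732 − 8.699 = 0.033 mm
Δd = αd₀ΔT ⇒ ΔT = Δd/(αd₀) = 0.033 / (1.68×10⁻⁵ × 8.699) = 225.81 K
T_min = 25.0 + 225.81 = 250.81 °C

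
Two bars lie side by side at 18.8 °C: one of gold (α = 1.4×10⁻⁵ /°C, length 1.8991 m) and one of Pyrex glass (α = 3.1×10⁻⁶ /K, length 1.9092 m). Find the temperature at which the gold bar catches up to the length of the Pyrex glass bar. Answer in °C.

T = 507.5 °C

L₁(1 + α₁ΔT) = L₂(1 + α₂ΔT) ⇒ ΔT = (L₂ − L₁)/(α₁L₁ − α₂L₂)
L₂ − L₁ = 1.9092 − 1.8991 = 1.01×10⁻² m
α₁L₁ − α₂L₂ = 1.4×10⁻⁵×1.8991 − 3.1×10⁻⁶×1.9092 = 2.066888×10⁻⁵ m/K
ΔT = 1.01×10⁻² / 2.066888×10⁻⁵ = 488.657 K
T = 18.8 + 488.657 = 507.457 °C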